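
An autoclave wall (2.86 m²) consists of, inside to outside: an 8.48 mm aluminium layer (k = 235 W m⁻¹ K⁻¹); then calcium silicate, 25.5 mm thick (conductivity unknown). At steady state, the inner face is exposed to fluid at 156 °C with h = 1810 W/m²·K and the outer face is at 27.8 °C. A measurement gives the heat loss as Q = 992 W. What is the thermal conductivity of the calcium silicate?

ΣR = ΔT/Q = |156 − 27.8|/992 = 0.1292 K/W
Known resistances:
  R_conv,in = 1/(hA) = 1/(1810·2.86) = 1.932×10^-4 K/W
  R_aluminium = L/(kA) = 0.00848/(235·2.86) = 1.262×10^-5 K/W
R_calcium silicate = ΣR − ΣR_known = 0.1292 − 2.058×10^-4 = 0.1290 K/W
L/(kA) = 0.1290 ⇒ k = 0.0255/(0.1290·2.86) = 0.0691 W/m·K

k = 0.0691 W/m·K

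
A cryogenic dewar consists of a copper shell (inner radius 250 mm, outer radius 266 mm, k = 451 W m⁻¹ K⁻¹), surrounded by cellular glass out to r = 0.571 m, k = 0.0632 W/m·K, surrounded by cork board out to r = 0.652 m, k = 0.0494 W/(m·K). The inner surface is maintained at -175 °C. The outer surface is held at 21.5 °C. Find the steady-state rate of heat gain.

Treat each layer as a resistance in series:
  R_copper = (1/0.250 − 1/0.266)/(4πk) = 0.2406/(4π·451) = 4.245×10^-5 K/W
  R_cellular glass = (1/0.266 − 1/0.571)/(4πk) = 2.008/(4π·0.0632) = 2.528 K/W
  R_cork board = (1/0.571 − 1/0.652)/(4πk) = 0.2176/(4π·0.0494) = 0.3505 K/W
ΣR = 4.245×10^-5 + 2.528 + 0.3505 = 2.879 K/W
Q = ΔT/ΣR = (-175 °C − 21.5 °C)/2.879 = -68.3 W
(Negative Q ⇒ heat flows inward; heat gain = 68.3 W.)

Q = 68.3 W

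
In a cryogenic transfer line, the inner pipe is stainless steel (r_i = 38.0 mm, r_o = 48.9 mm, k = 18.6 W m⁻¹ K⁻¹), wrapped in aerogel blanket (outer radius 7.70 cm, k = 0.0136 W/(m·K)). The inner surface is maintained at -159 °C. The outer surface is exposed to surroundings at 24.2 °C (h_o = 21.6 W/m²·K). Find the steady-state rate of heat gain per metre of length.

Series thermal resistances, inner to outer:
  R'_stainless steel = ln(0.0489/0.0380)/(2πk) = 0.2522/(2π·18.6) = 0.002158 m·K/W
  R'_aerogel blanket = ln(0.0770/0.0489)/(2πk) = 0.4540/(2π·0.0136) = 5.313 m·K/W
  R'_conv,out = 1/(2πr h) = 1/(2π·0.0770·21.6) = 0.09569 m·K/W
ΣR = 0.002158 + 5.313 + 0.09569 = 5.411 m·K/W
Q' = ΔT/ΣR = (-159 °C − 24.2 °C)/5.411 = -33.9 W/m
(Negative Q' ⇒ heat flows inward; heat gain = 33.9 W/m.)

Q' = 33.9 W/m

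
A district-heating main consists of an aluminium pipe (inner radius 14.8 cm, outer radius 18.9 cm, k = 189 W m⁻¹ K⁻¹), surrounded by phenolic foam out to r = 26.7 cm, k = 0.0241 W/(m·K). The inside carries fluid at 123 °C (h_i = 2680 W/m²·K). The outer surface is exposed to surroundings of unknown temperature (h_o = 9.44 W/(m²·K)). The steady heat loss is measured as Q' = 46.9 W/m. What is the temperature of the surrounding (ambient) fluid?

Series resistances:
  R'_conv,in = 1/(2πr h) = 1/(2π·0.148·2680) = 4.013×10^-4 m·K/W
  R'_aluminium = ln(0.189/0.148)/(2πk) = 0.2445/(2π·189) = 2.059×10^-4 m·K/W
  R'_phenolic foam = ln(0.267/0.189)/(2πk) = 0.3455/(2π·0.0241) = 2.282 m·K/W
  R'_conv,out = 1/(2πr h) = 1/(2π·0.267·9.44) = 0.06314 m·K/W
ΣR = 2.345 m·K/W
ΔT = Q'·ΣR = 46.9 × 2.345 = 110.0 K
Heat flows outward, so T_out = T_in − ΔT = 123 − 110.0 = 13.0 °C

T_out = 13.0 °C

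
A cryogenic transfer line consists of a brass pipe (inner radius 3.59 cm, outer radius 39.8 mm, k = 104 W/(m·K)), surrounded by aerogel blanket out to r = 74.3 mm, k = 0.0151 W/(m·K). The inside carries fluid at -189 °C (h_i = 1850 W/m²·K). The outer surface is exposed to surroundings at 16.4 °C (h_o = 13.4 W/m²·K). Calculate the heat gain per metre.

Resistance network (inner→outer):
  R'_conv,in = 1/(2πr h) = 1/(2π·0.0359·1850) = 0.002396 m·K/W
  R'_brass = ln(0.0398/0.0359)/(2πk) = 0.1031/(2π·104) = 1.578×10^-4 m·K/W
  R'_aerogel blanket = ln(0.0743/0.0398)/(2πk) = 0.6242/(2π·0.0151) = 6.580 m·K/W
  R'_conv,out = 1/(2πr h) = 1/(2π·0.0743·13.4) = 0.1599 m·K/W
ΣR = 0.002396 + 1.578×10^-4 + 6.580 + 0.1599 = 6.742 m·K/W
Q' = ΔT/ΣR = (-189 °C − 16.4 °C)/6.742 = -30.5 W/m
(Negative Q' ⇒ heat flows inward; heat gain = 30.5 W/m.)

Q' = 30.5 W/m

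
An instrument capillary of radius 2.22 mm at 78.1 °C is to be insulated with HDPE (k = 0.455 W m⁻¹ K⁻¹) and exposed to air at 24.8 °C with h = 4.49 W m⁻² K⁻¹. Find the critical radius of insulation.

For a cylinder, r_cr = k_ins/h = 0.455/4.49 = 0.101 m = 10.1 cm

r_cr = 10.1 cm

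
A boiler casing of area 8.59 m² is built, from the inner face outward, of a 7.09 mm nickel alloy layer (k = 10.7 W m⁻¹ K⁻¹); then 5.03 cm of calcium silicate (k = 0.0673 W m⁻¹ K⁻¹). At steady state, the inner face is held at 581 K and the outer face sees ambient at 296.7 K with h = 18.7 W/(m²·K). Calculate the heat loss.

Q = 3.05 kW

Treat each layer as a resistance in series:
  R_nickel alloy = L/(kA) = 0.00709/(10.7·8.59) = 7.714×10^-5 K/W
  R_calcium silicate = L/(kA) = 0.0503/(0.0673·8.59) = 0.08701 K/W
  R_conv,out = 1/(hA) = 1/(18.7·8.59) = 0.006225 K/W
ΣR = 7.714×10^-5 + 0.08701 + 0.006225 = 0.09331 K/W
Q = ΔT/ΣR = (581 K − 296.7 K)/0.09331 = 3050 W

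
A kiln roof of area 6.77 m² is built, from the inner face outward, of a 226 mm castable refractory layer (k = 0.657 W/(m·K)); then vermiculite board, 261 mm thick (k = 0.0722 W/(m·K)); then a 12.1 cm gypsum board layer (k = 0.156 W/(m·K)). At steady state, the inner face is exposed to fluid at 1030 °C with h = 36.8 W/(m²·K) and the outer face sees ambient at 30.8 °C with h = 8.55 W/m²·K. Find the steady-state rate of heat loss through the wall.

Resistance network (inner→outer):
  R_conv,in = 1/(hA) = 1/(36.8·6.77) = 0.004014 K/W
  R_castable refractory = L/(kA) = 0.226/(0.657·6.77) = 0.05081 K/W
  R_vermiculite board = L/(kA) = 0.261/(0.0722·6.77) = 0.5340 K/W
  R_gypsum board = L/(kA) = 0.121/(0.156·6.77) = 0.1146 K/W
  R_conv,out = 1/(hA) = 1/(8.55·6.77) = 0.01728 K/W
ΣR = 0.004014 + 0.05081 + 0.5340 + 0.1146 + 0.01728 = 0.7207 K/W
Q = ΔT/ΣR = (1030 °C − 30.8 °C)/0.7207 = 1390 W

Q = 1390 W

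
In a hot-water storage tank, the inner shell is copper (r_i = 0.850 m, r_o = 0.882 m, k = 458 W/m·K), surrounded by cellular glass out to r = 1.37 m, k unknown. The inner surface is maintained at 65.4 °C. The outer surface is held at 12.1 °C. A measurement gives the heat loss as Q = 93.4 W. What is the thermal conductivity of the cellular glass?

k = 0.0563 W/m·K

ΣR = ΔT/Q = |65.4 − 12.1|/93.4 = 0.5707 K/W
Known resistances:
  R_copper = (1/0.850 − 1/0.882)/(4πk) = 0.04268/(4π·458) = 7.416×10^-6 K/W
R_cellular glass = ΣR − ΣR_known = 0.5707 − 7.416×10^-6 = 0.5707 K/W
(1/r₁−1/r₂)/(4πk) = 0.5707 ⇒ k = 0.4039/(4π·0.5707) = 0.0563 W/m·K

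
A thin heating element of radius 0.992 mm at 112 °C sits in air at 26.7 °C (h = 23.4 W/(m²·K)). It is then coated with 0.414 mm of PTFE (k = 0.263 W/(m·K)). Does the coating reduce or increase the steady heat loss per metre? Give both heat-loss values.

increases: 12.4 → 16.9 W/m

Critical radius for a cylinder: r_cr = k/h = 0.0112 m = 1.12 cm.
Outer radius after coating: r₂ = 9.92×10^-4 + 4.14×10^-4 = 0.001406 m.
Since r₁ < r_cr and r₂ ≤ r_cr, the coating moves toward the maximum at r_cr — heat loss rises.
Bare: R = 1/(2πr₁h) = 6.856 m·K/W; Q = 85.3/6.856 = 12.4 W/m.
Coated: R = R_cond + R_conv = 5.049 m·K/W; Q = 85.3/5.049 = 16.9 W/m.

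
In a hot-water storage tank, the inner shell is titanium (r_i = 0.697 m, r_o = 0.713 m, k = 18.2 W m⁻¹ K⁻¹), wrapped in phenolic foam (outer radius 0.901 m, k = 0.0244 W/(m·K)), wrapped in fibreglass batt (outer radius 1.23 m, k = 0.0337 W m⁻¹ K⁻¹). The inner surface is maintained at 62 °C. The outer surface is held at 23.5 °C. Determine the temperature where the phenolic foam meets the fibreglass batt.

Resistance network (inner→outer):
  R_titanium = (1/0.697 − 1/0.713)/(4πk) = 0.03220/(4π·18.2) = 1.408×10^-4 K/W
  R_phenolic foam = (1/0.713 − 1/0.901)/(4πk) = 0.2926/(4π·0.0244) = 0.9544 K/W
  R_fibreglass batt = (1/0.901 − 1/1.23)/(4πk) = 0.2969/(4π·0.0337) = 0.7010 K/W
ΣR = 1.408×10^-4 + 0.9544 + 0.7010 = 1.656 K/W
Q = ΔT/ΣR = (62 °C − 23.5 °C)/1.656 = 23.25 W
From the inner boundary to the phenolic foam/fibreglass batt interface, ΣR_partial = 0.9545 K/W.
T_interface = T_in − Q·ΣR_partial = 62 °C − (23.25)(0.9545) = 39.8 °C

T = 39.8 °C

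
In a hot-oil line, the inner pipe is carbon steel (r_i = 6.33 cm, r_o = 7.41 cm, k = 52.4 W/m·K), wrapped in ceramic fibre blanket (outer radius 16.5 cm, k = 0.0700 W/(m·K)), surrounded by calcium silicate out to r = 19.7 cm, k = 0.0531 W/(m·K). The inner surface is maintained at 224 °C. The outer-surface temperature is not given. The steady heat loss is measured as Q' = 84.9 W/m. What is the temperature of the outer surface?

T_out = 24.3 °C

Series resistances:
  R'_carbon steel = ln(0.0741/0.0633)/(2πk) = 0.1575/(2π·52.4) = 4.785×10^-4 m·K/W
  R'_ceramic fibre blanket = ln(0.165/0.0741)/(2πk) = 0.8005/(2π·0.0700) = 1.820 m·K/W
  R'_calcium silicate = ln(0.197/0.165)/(2πk) = 0.1773/(2π·0.0531) = 0.5313 m·K/W
ΣR = 2.352 m·K/W
ΔT = Q'·ΣR = 84.9 × 2.352 = 199.7 K
Heat flows outward, so T_out = T_in − ΔT = 224 − 199.7 = 24.3 °C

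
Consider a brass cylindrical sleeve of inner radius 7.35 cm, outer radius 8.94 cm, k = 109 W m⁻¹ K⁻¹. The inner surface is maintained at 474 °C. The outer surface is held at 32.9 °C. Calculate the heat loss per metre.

Q' = 1540 kW/m

Q' = 2πk·ΔT/ln(r₂/r₁) = 2π × 109 × 441.1 / ln(0.0894/0.0735) = 1.54×10^6 W/m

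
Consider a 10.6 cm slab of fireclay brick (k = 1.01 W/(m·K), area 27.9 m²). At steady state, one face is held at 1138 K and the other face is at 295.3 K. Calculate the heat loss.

Q = 224 kW

Q = kA·ΔT/L = 1.01 × 27.9 × |1138 K − 295.3 K| / 0.106 = 2.24×10^5 W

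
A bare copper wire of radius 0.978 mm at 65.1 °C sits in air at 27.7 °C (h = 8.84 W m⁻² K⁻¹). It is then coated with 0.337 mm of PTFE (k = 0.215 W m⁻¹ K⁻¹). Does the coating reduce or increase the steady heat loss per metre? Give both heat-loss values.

Critical radius for a cylinder: r_cr = k/h = 0.0243 m = 2.43 cm.
Outer radius after coating: r₂ = 9.78×10^-4 + 3.37×10^-4 = 0.001315 m.
Since r₁ < r_cr and r₂ ≤ r_cr, the coating moves toward the maximum at r_cr — heat loss rises.
Bare: R = 1/(2πr₁h) = 18.41 m·K/W; Q = 37.4/18.41 = 2.03 W/m.
Coated: R = R_cond + R_conv = 13.91 m·K/W; Q = 37.4/13.91 = 2.69 W/m.

increases: 2.03 → 2.69 W/m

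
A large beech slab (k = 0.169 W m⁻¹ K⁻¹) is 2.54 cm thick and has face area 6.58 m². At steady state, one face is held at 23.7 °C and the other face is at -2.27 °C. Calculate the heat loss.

Q = kA·ΔT/L = 0.169 × 6.58 × |23.7 °C − -2.27 °C| / 0.0254 = 1140 W

Q = 1140 W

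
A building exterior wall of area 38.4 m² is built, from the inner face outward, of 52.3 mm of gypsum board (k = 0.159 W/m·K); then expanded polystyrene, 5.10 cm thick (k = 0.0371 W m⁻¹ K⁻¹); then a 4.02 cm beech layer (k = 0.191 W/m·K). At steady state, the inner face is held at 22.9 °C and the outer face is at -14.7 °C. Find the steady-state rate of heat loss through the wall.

Q = 754 W

Series thermal resistances, inner to outer:
  R_gypsum board = L/(kA) = 0.0523/(0.159·38.4) = 0.008566 K/W
  R_expanded polystyrene = L/(kA) = 0.0510/(0.0371·38.4) = 0.03580 K/W
  R_beech = L/(kA) = 0.0402/(0.191·38.4) = 0.005481 K/W
ΣR = 0.008566 + 0.03580 + 0.005481 = 0.04985 K/W
Q = ΔT/ΣR = (22.9 °C − -14.7 °C)/0.04985 = 754 W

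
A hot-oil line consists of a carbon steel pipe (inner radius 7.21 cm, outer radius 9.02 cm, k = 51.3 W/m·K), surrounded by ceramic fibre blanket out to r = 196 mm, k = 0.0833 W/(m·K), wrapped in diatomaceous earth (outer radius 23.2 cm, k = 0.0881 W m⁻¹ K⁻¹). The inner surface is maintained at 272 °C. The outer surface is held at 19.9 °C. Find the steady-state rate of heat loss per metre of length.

Q' = 141 W/m

Treat each layer as a resistance in series:
  R'_carbon steel = ln(0.0902/0.0721)/(2πk) = 0.2240/(2π·51.3) = 6.949×10^-4 m·K/W
  R'_ceramic fibre blanket = ln(0.196/0.0902)/(2πk) = 0.7761/(2π·0.0833) = 1.483 m·K/W
  R'_diatomaceous earth = ln(0.232/0.196)/(2πk) = 0.1686/(2π·0.0881) = 0.3046 m·K/W
ΣR = 6.949×10^-4 + 1.483 + 0.3046 = 1.788 m·K/W
Q' = ΔT/ΣR = (272 °C − 19.9 °C)/1.788 = 141 W/m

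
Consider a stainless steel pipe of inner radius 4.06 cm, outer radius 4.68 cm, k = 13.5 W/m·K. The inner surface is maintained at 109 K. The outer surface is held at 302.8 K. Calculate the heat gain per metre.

Q' = 1.16×10^5 W/m

Q' = 2πk·ΔT/ln(r₂/r₁) = 2π × 13.5 × 193.8 / ln(0.0468/0.0406) = 1.16×10^5 W/m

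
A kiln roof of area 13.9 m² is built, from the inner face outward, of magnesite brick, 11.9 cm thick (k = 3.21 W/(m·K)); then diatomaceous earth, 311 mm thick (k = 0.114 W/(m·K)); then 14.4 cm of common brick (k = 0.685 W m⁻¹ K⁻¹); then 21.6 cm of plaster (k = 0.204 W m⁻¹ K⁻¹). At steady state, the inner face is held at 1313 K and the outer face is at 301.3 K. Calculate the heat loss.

Q = 3490 W

Series thermal resistances, inner to outer:
  R_magnesite brick = L/(kA) = 0.119/(3.21·13.9) = 0.002667 K/W
  R_diatomaceous earth = L/(kA) = 0.311/(0.114·13.9) = 0.1963 K/W
  R_common brick = L/(kA) = 0.144/(0.685·13.9) = 0.01512 K/W
  R_plaster = L/(kA) = 0.216/(0.204·13.9) = 0.07617 K/W
ΣR = 0.002667 + 0.1963 + 0.01512 + 0.07617 = 0.2903 K/W
Q = ΔT/ΣR = (1313 K − 301.3 K)/0.2903 = 3490 W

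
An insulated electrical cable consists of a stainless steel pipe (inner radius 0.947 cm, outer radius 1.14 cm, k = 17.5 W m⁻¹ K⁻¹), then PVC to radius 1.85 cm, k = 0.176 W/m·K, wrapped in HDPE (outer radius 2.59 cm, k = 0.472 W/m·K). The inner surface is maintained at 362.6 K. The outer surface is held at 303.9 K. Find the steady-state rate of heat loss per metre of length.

Treat each layer as a resistance in series:
  R'_stainless steel = ln(0.0114/0.00947)/(2πk) = 0.1855/(2π·17.5) = 0.001687 m·K/W
  R'_PVC = ln(0.0185/0.0114)/(2πk) = 0.4842/(2π·0.176) = 0.4378 m·K/W
  R'_HDPE = ln(0.0259/0.0185)/(2πk) = 0.3365/(2π·0.472) = 0.1135 m·K/W
ΣR = 0.001687 + 0.4378 + 0.1135 = 0.5530 m·K/W
Q' = ΔT/ΣR = (362.6 K − 303.9 K)/0.5530 = 106 W/m

Q' = 106 W/m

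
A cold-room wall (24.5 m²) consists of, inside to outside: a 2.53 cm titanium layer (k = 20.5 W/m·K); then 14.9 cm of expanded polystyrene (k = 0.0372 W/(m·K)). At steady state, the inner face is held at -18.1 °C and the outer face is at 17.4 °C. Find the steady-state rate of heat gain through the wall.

Q = 217 W

Series thermal resistances, inner to outer:
  R_titanium = L/(kA) = 0.0253/(20.5·24.5) = 5.037×10^-5 K/W
  R_expanded polystyrene = L/(kA) = 0.149/(0.0372·24.5) = 0.1635 K/W
ΣR = 5.037×10^-5 + 0.1635 = 0.1636 K/W
Q = ΔT/ΣR = (-18.1 °C − 17.4 °C)/0.1636 = -217 W
(Negative Q ⇒ heat flows inward; heat gain = 217 W.)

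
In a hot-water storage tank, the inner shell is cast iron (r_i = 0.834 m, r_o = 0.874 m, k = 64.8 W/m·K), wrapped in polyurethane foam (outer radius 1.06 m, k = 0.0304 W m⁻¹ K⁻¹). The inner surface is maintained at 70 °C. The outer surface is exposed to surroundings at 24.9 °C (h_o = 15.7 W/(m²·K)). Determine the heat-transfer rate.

Q = 85.1 W

Treat each layer as a resistance in series:
  R_cast iron = (1/0.834 − 1/0.874)/(4πk) = 0.05488/(4π·64.8) = 6.739×10^-5 K/W
  R_polyurethane foam = (1/0.874 − 1/1.06)/(4πk) = 0.2008/(4π·0.0304) = 0.5255 K/W
  R_conv,out = 1/(4πr²h) = 1/(4π·1.06²·15.7) = 0.004511 K/W
ΣR = 6.739×10^-5 + 0.5255 + 0.004511 = 0.5301 K/W
Q = ΔT/ΣR = (70 °C − 24.9 °C)/0.5301 = 85.1 W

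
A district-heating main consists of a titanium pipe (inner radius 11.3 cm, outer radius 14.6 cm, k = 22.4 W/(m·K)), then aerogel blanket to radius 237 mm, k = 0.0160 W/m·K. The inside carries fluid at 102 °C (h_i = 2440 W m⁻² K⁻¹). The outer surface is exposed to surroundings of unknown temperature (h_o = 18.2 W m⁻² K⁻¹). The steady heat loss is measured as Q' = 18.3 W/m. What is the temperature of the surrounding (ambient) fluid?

Sum the resistances:
  R'_conv,in = 1/(2πr h) = 1/(2π·0.113·2440) = 5.772×10^-4 m·K/W
  R'_titanium = ln(0.146/0.113)/(2πk) = 0.2562/(2π·22.4) = 0.001820 m·K/W
  R'_aerogel blanket = ln(0.237/0.146)/(2πk) = 0.4845/(2π·0.0160) = 4.819 m·K/W
  R'_conv,out = 1/(2πr h) = 1/(2π·0.237·18.2) = 0.03690 m·K/W
ΣR = 4.858 m·K/W
ΔT = Q'·ΣR = 18.3 × 4.858 = 88.90 K
Heat flows outward, so T_out = T_in − ΔT = 102 − 88.90 = 13.1 °C

T_out = 13.1 °C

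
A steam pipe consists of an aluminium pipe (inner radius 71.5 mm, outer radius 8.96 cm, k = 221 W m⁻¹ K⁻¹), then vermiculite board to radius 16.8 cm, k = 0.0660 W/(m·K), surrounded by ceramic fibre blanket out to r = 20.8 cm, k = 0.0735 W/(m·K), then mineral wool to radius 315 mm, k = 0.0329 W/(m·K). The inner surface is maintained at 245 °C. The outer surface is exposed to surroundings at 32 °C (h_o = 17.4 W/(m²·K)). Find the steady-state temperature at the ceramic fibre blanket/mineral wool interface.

Series thermal resistances, inner to outer:
  R'_aluminium = ln(0.0896/0.0715)/(2πk) = 0.2257/(2π·221) = 1.625×10^-4 m·K/W
  R'_vermiculite board = ln(0.168/0.0896)/(2πk) = 0.6286/(2π·0.0660) = 1.516 m·K/W
  R'_ceramic fibre blanket = ln(0.208/0.168)/(2πk) = 0.2136/(2π·0.0735) = 0.4625 m·K/W
  R'_mineral wool = ln(0.315/0.208)/(2πk) = 0.4150/(2π·0.0329) = 2.008 m·K/W
  R'_conv,out = 1/(2πr h) = 1/(2π·0.315·17.4) = 0.02904 m·K/W
ΣR = 1.625×10^-4 + 1.516 + 0.4625 + 2.008 + 0.02904 = 4.016 m·K/W
Q' = ΔT/ΣR = (245 °C − 32 °C)/4.016 = 53.04 W/m
From the inner boundary to the ceramic fibre blanket/mineral wool interface, ΣR_partial = 1.979 m·K/W.
T_interface = T_in − Q'·ΣR_partial = 245 °C − (53.04)(1.979) = 140 °C

T = 140 °C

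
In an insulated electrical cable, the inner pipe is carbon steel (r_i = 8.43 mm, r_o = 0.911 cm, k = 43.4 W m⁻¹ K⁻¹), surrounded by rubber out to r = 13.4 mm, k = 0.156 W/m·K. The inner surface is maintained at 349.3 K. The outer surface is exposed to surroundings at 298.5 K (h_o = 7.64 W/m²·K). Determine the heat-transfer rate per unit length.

Series thermal resistances, inner to outer:
  R'_carbon steel = ln(0.00911/0.00843)/(2πk) = 0.07758/(2π·43.4) = 2.845×10^-4 m·K/W
  R'_rubber = ln(0.0134/0.00911)/(2πk) = 0.3859/(2π·0.156) = 0.3937 m·K/W
  R'_conv,out = 1/(2πr h) = 1/(2π·0.0134·7.64) = 1.555 m·K/W
ΣR = 2.845×10^-4 + 0.3937 + 1.555 = 1.949 m·K/W
Q' = ΔT/ΣR = (349.3 K − 298.5 K)/1.949 = 26.1 W/m

Q' = 26.1 W/m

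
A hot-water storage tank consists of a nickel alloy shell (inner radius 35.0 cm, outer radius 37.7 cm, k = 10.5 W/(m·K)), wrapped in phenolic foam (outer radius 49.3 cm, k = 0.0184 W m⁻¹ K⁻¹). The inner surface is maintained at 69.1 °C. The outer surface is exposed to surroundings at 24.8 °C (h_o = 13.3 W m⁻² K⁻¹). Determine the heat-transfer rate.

Q = 16.3 W

Resistance network (inner→outer):
  R_nickel alloy = (1/0.350 − 1/0.377)/(4πk) = 0.2046/(4π·10.5) = 0.001551 K/W
  R_phenolic foam = (1/0.377 − 1/0.493)/(4πk) = 0.6241/(4π·0.0184) = 2.699 K/W
  R_conv,out = 1/(4πr²h) = 1/(4π·0.493²·13.3) = 0.02462 K/W
ΣR = 0.001551 + 2.699 + 0.02462 = 2.725 K/W
Q = ΔT/ΣR = (69.1 °C − 24.8 °C)/2.725 = 16.3 W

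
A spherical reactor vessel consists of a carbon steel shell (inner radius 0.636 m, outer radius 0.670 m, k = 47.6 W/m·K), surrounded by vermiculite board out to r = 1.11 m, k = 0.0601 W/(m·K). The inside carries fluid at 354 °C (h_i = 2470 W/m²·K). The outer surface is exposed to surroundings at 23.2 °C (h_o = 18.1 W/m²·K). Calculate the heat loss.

Resistance network (inner→outer):
  R_conv,in = 1/(4πr²h) = 1/(4π·0.636²·2470) = 7.965×10^-5 K/W
  R_carbon steel = (1/0.636 − 1/0.670)/(4πk) = 0.07979/(4π·47.6) = 1.334×10^-4 K/W
  R_vermiculite board = (1/0.670 − 1/1.11)/(4πk) = 0.5916/(4π·0.0601) = 0.7834 K/W
  R_conv,out = 1/(4πr²h) = 1/(4π·1.11²·18.1) = 0.003568 K/W
ΣR = 7.965×10^-5 + 1.334×10^-4 + 0.7834 + 0.003568 = 0.7872 K/W
Q = ΔT/ΣR = (354 °C − 23.2 °C)/0.7872 = 420 W

Q = 420 W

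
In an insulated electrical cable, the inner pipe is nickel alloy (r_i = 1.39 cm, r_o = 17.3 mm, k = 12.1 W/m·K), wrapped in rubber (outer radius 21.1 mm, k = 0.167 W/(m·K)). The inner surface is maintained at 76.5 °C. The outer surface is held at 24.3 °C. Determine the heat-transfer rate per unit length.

Q' = 272 W/m

Treat each layer as a resistance in series:
  R'_nickel alloy = ln(0.0173/0.0139)/(2πk) = 0.2188/(2π·12.1) = 0.002878 m·K/W
  R'_rubber = ln(0.0211/0.0173)/(2πk) = 0.1986/(2π·0.167) = 0.1892 m·K/W
ΣR = 0.002878 + 0.1892 = 0.1921 m·K/W
Q' = ΔT/ΣR = (76.5 °C − 24.3 °C)/0.1921 = 272 W/m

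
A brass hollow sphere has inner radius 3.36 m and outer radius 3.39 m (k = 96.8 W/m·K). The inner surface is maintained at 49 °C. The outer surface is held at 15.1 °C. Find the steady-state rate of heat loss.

Q = 15700 kW

Q = 4πk·ΔT/(1/r₁ − 1/r₂) = 4π × 96.8 × 33.9 / (1/3.36 − 1/3.39) = 1.57×10^7 W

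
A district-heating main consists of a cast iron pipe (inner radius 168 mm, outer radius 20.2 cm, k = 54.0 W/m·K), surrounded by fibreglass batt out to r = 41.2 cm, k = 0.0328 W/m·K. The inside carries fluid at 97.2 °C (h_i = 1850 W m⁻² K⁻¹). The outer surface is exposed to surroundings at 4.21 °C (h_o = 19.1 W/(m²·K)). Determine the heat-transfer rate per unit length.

Series thermal resistances, inner to outer:
  R'_conv,in = 1/(2πr h) = 1/(2π·0.168·1850) = 5.121×10^-4 m·K/W
  R'_cast iron = ln(0.202/0.168)/(2πk) = 0.1843/(2π·54.0) = 5.432×10^-4 m·K/W
  R'_fibreglass batt = ln(0.412/0.202)/(2πk) = 0.7128/(2π·0.0328) = 3.458 m·K/W
  R'_conv,out = 1/(2πr h) = 1/(2π·0.412·19.1) = 0.02023 m·K/W
ΣR = 5.121×10^-4 + 5.432×10^-4 + 3.458 + 0.02023 = 3.479 m·K/W
Q' = ΔT/ΣR = (97.2 °C − 4.21 °C)/3.479 = 26.7 W/m

Q' = 26.7 W/m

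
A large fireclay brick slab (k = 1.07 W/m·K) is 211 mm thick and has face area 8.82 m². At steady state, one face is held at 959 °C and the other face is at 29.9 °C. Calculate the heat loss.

Q = kA·ΔT/L = 1.07 × 8.82 × |959 °C − 29.9 °C| / 0.211 = 41600 W

Q = 41.6 kW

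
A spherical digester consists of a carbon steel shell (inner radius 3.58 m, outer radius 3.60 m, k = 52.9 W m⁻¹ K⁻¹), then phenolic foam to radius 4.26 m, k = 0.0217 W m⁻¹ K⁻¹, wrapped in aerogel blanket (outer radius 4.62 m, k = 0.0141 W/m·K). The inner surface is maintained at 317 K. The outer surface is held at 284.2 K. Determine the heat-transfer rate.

Q = 126 W

Resistance network (inner→outer):
  R_carbon steel = (1/3.58 − 1/3.60)/(4πk) = 0.001552/(4π·52.9) = 2.334×10^-6 K/W
  R_phenolic foam = (1/3.60 − 1/4.26)/(4πk) = 0.04304/(4π·0.0217) = 0.1578 K/W
  R_aerogel blanket = (1/4.26 − 1/4.62)/(4πk) = 0.01829/(4π·0.0141) = 0.1032 K/W
ΣR = 2.334×10^-6 + 0.1578 + 0.1032 = 0.2610 K/W
Q = ΔT/ΣR = (317 K − 284.2 K)/0.2610 = 126 W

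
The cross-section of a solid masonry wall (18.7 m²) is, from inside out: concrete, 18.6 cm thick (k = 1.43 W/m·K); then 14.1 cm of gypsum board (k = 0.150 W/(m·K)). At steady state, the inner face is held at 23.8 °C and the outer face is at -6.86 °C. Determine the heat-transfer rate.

Series thermal resistances, inner to outer:
  R_concrete = L/(kA) = 0.186/(1.43·18.7) = 0.006956 K/W
  R_gypsum board = L/(kA) = 0.141/(0.150·18.7) = 0.05027 K/W
ΣR = 0.006956 + 0.05027 = 0.05723 K/W
Q = ΔT/ΣR = (23.8 °C − -6.86 °C)/0.05723 = 536 W

Q = 536 W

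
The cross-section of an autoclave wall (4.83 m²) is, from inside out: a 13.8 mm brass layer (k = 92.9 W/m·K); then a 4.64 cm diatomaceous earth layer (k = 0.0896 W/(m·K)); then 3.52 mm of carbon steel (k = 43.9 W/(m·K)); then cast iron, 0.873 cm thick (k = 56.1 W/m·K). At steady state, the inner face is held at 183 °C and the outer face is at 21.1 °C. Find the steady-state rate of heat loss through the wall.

Q = 1510 W

Series thermal resistances, inner to outer:
  R_brass = L/(kA) = 0.0138/(92.9·4.83) = 3.076×10^-5 K/W
  R_diatomaceous earth = L/(kA) = 0.0464/(0.0896·4.83) = 0.1072 K/W
  R_carbon steel = L/(kA) = 0.00352/(43.9·4.83) = 1.660×10^-5 K/W
  R_cast iron = L/(kA) = 0.00873/(56.1·4.83) = 3.222×10^-5 K/W
ΣR = 3.076×10^-5 + 0.1072 + 1.660×10^-5 + 3.222×10^-5 = 0.1073 K/W
Q = ΔT/ΣR = (183 °C − 21.1 °C)/0.1073 = 1510 W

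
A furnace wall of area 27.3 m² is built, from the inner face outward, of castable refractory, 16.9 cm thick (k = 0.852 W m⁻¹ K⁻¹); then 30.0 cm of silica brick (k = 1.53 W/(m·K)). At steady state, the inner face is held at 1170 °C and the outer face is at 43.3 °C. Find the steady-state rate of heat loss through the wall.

Q = 78.0 kW

Series thermal resistances, inner to outer:
  R_castable refractory = L/(kA) = 0.169/(0.852·27.3) = 0.007266 K/W
  R_silica brick = L/(kA) = 0.300/(1.53·27.3) = 0.007182 K/W
ΣR = 0.007266 + 0.007182 = 0.01445 K/W
Q = ΔT/ΣR = (1170 °C − 43.3 °C)/0.01445 = 78000 W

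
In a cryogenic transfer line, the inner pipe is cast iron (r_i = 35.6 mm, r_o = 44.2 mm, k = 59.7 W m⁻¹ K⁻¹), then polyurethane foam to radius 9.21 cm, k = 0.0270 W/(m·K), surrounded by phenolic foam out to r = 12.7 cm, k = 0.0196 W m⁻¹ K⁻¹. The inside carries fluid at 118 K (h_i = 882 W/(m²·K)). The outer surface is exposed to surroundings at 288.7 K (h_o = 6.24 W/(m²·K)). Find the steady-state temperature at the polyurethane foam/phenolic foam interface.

Resistance network (inner→outer):
  R'_conv,in = 1/(2πr h) = 1/(2π·0.0356·882) = 0.005069 m·K/W
  R'_cast iron = ln(0.0442/0.0356)/(2πk) = 0.2164/(2π·59.7) = 5.768×10^-4 m·K/W
  R'_polyurethane foam = ln(0.0921/0.0442)/(2πk) = 0.7342/(2π·0.0270) = 4.328 m·K/W
  R'_phenolic foam = ln(0.127/0.0921)/(2πk) = 0.3213/(2π·0.0196) = 2.609 m·K/W
  R'_conv,out = 1/(2πr h) = 1/(2π·0.127·6.24) = 0.2008 m·K/W
ΣR = 0.005069 + 5.768×10^-4 + 4.328 + 2.609 + 0.2008 = 7.143 m·K/W
Q' = ΔT/ΣR = (118 K − 288.7 K)/7.143 = -23.90 W/m
From the inner boundary to the polyurethane foam/phenolic foam interface, ΣR_partial = 4.334 m·K/W.
T_interface = T_in − Q'·ΣR_partial = 118 K − (-23.90)(4.334) = 221.6 K

T = 221.6 K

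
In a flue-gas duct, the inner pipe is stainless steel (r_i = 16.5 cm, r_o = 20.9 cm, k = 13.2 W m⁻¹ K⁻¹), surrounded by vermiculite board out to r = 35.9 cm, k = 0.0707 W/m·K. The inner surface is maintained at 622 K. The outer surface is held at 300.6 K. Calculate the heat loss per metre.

Q' = 263 W/m

Resistance network (inner→outer):
  R'_stainless steel = ln(0.209/0.165)/(2πk) = 0.2364/(2π·13.2) = 0.002850 m·K/W
  R'_vermiculite board = ln(0.359/0.209)/(2πk) = 0.5410/(2π·0.0707) = 1.218 m·K/W
ΣR = 0.002850 + 1.218 = 1.221 m·K/W
Q' = ΔT/ΣR = (622 K − 300.6 K)/1.221 = 263 W/m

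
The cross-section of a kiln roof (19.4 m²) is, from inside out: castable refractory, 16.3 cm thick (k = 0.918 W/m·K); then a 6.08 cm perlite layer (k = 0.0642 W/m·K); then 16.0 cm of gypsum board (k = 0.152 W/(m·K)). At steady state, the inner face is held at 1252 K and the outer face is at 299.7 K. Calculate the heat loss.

Treat each layer as a resistance in series:
  R_castable refractory = L/(kA) = 0.163/(0.918·19.4) = 0.009153 K/W
  R_perlite = L/(kA) = 0.0608/(0.0642·19.4) = 0.04882 K/W
  R_gypsum board = L/(kA) = 0.160/(0.152·19.4) = 0.05426 K/W
ΣR = 0.009153 + 0.04882 + 0.05426 = 0.1122 K/W
Q = ΔT/ΣR = (1252 K − 299.7 K)/0.1122 = 8490 W

Q = 8490 W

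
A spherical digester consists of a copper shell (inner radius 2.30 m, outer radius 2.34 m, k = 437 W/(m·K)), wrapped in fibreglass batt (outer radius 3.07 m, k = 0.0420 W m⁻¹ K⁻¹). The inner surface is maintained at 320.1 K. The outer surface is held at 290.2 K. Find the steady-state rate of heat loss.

Q = 155 W

Resistance network (inner→outer):
  R_copper = (1/2.30 − 1/2.34)/(4πk) = 0.007432/(4π·437) = 1.353×10^-6 K/W
  R_fibreglass batt = (1/2.34 − 1/3.07)/(4πk) = 0.1016/(4π·0.0420) = 0.1925 K/W
ΣR = 1.353×10^-6 + 0.1925 = 0.1925 K/W
Q = ΔT/ΣR = (320.1 K − 290.2 K)/0.1925 = 155 W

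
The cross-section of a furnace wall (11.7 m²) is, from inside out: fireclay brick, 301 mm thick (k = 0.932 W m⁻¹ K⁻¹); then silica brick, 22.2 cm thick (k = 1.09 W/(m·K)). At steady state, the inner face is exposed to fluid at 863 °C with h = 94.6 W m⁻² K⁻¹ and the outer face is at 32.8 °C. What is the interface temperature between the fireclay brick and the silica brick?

T = 348 °C

Treat each layer as a resistance in series:
  R_conv,in = 1/(hA) = 1/(94.6·11.7) = 9.035×10^-4 K/W
  R_fireclay brick = L/(kA) = 0.301/(0.932·11.7) = 0.02760 K/W
  R_silica brick = L/(kA) = 0.222/(1.09·11.7) = 0.01741 K/W
ΣR = 9.035×10^-4 + 0.02760 + 0.01741 = 0.04591 K/W
Q = ΔT/ΣR = (863 °C − 32.8 °C)/0.04591 = 18080 W
From the inner boundary to the fireclay brick/silica brick interface, ΣR_partial = 0.02850 K/W.
T_interface = T_in − Q·ΣR_partial = 863 °C − (18080)(0.02850) = 348 °C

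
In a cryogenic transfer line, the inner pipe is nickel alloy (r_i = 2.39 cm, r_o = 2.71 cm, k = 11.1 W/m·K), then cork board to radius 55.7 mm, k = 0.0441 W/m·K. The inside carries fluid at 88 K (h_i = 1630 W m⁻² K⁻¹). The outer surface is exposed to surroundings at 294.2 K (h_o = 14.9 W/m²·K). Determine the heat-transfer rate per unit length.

Q' = 73.7 W/m

Treat each layer as a resistance in series:
  R'_conv,in = 1/(2πr h) = 1/(2π·0.0239·1630) = 0.004085 m·K/W
  R'_nickel alloy = ln(0.0271/0.0239)/(2πk) = 0.1257/(2π·11.1) = 0.001802 m·K/W
  R'_cork board = ln(0.0557/0.0271)/(2πk) = 0.7204/(2π·0.0441) = 2.600 m·K/W
  R'_conv,out = 1/(2πr h) = 1/(2π·0.0557·14.9) = 0.1918 m·K/W
ΣR = 0.004085 + 0.001802 + 2.600 + 0.1918 = 2.798 m·K/W
Q' = ΔT/ΣR = (88 K − 294.2 K)/2.798 = -73.7 W/m
(Negative Q' ⇒ heat flows inward; heat gain = 73.7 W/m.)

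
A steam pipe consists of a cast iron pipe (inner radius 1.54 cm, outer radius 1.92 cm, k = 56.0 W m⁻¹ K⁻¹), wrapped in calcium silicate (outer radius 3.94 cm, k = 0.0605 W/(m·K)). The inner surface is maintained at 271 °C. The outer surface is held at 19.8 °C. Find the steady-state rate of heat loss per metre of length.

Q' = 133 W/m

Series thermal resistances, inner to outer:
  R'_cast iron = ln(0.0192/0.0154)/(2πk) = 0.2205/(2π·56.0) = 6.268×10^-4 m·K/W
  R'_calcium silicate = ln(0.0394/0.0192)/(2πk) = 0.7189/(2π·0.0605) = 1.891 m·K/W
ΣR = 6.268×10^-4 + 1.891 = 1.892 m·K/W
Q' = ΔT/ΣR = (271 °C − 19.8 °C)/1.892 = 133 W/m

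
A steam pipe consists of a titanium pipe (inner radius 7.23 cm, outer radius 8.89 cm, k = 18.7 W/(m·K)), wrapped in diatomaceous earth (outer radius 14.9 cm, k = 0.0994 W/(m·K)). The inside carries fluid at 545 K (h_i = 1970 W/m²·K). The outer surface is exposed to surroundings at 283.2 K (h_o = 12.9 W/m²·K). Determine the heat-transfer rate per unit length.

Series thermal resistances, inner to outer:
  R'_conv,in = 1/(2πr h) = 1/(2π·0.0723·1970) = 0.001117 m·K/W
  R'_titanium = ln(0.0889/0.0723)/(2πk) = 0.2067/(2π·18.7) = 0.001759 m·K/W
  R'_diatomaceous earth = ln(0.149/0.0889)/(2πk) = 0.5164/(2π·0.0994) = 0.8269 m·K/W
  R'_conv,out = 1/(2πr h) = 1/(2π·0.149·12.9) = 0.08280 m·K/W
ΣR = 0.001117 + 0.001759 + 0.8269 + 0.08280 = 0.9126 m·K/W
Q' = ΔT/ΣR = (545 K − 283.2 K)/0.9126 = 287 W/m

Q' = 287 W/m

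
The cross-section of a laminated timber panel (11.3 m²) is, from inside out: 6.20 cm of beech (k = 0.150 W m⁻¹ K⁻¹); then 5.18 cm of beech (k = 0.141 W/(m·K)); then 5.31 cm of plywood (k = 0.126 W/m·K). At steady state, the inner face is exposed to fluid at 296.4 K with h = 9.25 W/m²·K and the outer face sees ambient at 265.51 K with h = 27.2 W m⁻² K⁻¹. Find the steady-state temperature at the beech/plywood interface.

T = 276.02 K

Series thermal resistances, inner to outer:
  R_conv,in = 1/(hA) = 1/(9.25·11.3) = 0.009567 K/W
  R_beech = L/(kA) = 0.0620/(0.150·11.3) = 0.03658 K/W
  R_beech = L/(kA) = 0.0518/(0.141·11.3) = 0.03251 K/W
  R_plywood = L/(kA) = 0.0531/(0.126·11.3) = 0.03729 K/W
  R_conv,out = 1/(hA) = 1/(27.2·11.3) = 0.003254 K/W
ΣR = 0.009567 + 0.03658 + 0.03251 + 0.03729 + 0.003254 = 0.1192 K/W
Q = ΔT/ΣR = (296.4 K − 265.51 K)/0.1192 = 259.1 W
From the inner boundary to the beech/plywood interface, ΣR_partial = 0.07866 K/W.
T_interface = T_in − Q·ΣR_partial = 296.4 K − (259.1)(0.07866) = 276.02 K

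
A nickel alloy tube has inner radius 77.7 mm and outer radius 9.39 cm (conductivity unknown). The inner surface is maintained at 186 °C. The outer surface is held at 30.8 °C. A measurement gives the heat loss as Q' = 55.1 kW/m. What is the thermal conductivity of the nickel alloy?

ΣR = ΔT/Q' = |186 − 30.8|/55100 = 0.002817 m·K/W
ln(r₂/r₁)/(2πk) = 0.002817 ⇒ k = 0.1894/(2π·0.002817) = 10.7 W/m·K

k = 10.7 W/m·K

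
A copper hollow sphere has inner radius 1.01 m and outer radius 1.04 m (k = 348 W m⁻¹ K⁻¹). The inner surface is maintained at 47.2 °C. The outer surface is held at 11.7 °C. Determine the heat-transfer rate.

Q = 5440 kW

Q = 4πk·ΔT/(1/r₁ − 1/r₂) = 4π × 348 × 35.5 / (1/1.01 − 1/1.04) = 5.44×10^6 W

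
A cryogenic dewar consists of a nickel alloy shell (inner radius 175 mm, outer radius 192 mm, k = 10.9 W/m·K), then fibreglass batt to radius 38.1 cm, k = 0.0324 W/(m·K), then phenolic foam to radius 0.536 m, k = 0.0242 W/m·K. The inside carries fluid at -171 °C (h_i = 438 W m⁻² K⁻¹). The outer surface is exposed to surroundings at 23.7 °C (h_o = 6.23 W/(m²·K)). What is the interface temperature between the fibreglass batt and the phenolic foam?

T = -31.9 °C

Series thermal resistances, inner to outer:
  R_conv,in = 1/(4πr²h) = 1/(4π·0.175²·438) = 0.005933 K/W
  R_nickel alloy = (1/0.175 − 1/0.192)/(4πk) = 0.5060/(4π·10.9) = 0.003694 K/W
  R_fibreglass batt = (1/0.192 − 1/0.381)/(4πk) = 2.584/(4π·0.0324) = 6.346 K/W
  R_phenolic foam = (1/0.381 − 1/0.536)/(4πk) = 0.7590/(4π·0.0242) = 2.496 K/W
  R_conv,out = 1/(4πr²h) = 1/(4π·0.536²·6.23) = 0.04446 K/W
ΣR = 0.005933 + 0.003694 + 6.346 + 2.496 + 0.04446 = 8.896 K/W
Q = ΔT/ΣR = (-171 °C − 23.7 °C)/8.896 = -21.89 W
From the inner boundary to the fibreglass batt/phenolic foam interface, ΣR_partial = 6.356 K/W.
T_interface = T_in − Q·ΣR_partial = -171 °C − (-21.89)(6.356) = -31.9 °C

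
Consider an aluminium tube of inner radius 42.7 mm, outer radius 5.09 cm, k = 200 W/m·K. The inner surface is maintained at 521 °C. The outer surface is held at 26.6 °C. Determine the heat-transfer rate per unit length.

Q' = 3.54×10^6 W/m

Q' = 2πk·ΔT/ln(r₂/r₁) = 2π × 200 × 494.4 / ln(0.0509/0.0427) = 3.54×10^6 W/m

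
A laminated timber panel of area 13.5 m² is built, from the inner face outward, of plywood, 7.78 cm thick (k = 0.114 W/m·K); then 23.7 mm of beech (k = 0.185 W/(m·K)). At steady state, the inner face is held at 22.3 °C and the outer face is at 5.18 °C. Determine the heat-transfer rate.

Q = 285 W

Series thermal resistances, inner to outer:
  R_plywood = L/(kA) = 0.0778/(0.114·13.5) = 0.05055 K/W
  R_beech = L/(kA) = 0.0237/(0.185·13.5) = 0.009489 K/W
ΣR = 0.05055 + 0.009489 = 0.06004 K/W
Q = ΔT/ΣR = (22.3 °C − 5.18 °C)/0.06004 = 285 W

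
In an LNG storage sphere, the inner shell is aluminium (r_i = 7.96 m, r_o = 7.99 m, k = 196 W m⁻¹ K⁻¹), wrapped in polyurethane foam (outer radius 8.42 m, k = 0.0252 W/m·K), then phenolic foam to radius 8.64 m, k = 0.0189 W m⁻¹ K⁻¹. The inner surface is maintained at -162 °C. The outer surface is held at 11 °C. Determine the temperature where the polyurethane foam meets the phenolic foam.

T = -55.9 °C

Series thermal resistances, inner to outer:
  R_aluminium = (1/7.96 − 1/7.99)/(4πk) = 4.717×10^-4/(4π·196) = 1.915×10^-7 K/W
  R_polyurethane foam = (1/7.99 − 1/8.42)/(4πk) = 0.006392/(4π·0.0252) = 0.02018 K/W
  R_phenolic foam = (1/8.42 − 1/8.64)/(4πk) = 0.003024/(4π·0.0189) = 0.01273 K/W
ΣR = 1.915×10^-7 + 0.02018 + 0.01273 = 0.03291 K/W
Q = ΔT/ΣR = (-162 °C − 11 °C)/0.03291 = -5257 W
From the inner boundary to the polyurethane foam/phenolic foam interface, ΣR_partial = 0.02018 K/W.
T_interface = T_in − Q·ΣR_partial = -162 °C − (-5257)(0.02018) = -55.9 °C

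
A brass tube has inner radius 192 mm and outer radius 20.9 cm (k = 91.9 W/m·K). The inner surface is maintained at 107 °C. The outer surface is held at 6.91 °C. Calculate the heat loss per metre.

Q' = 681 kW/m

Q' = 2πk·ΔT/ln(r₂/r₁) = 2π × 91.9 × 100.09 / ln(0.209/0.192) = 6.81×10^5 W/m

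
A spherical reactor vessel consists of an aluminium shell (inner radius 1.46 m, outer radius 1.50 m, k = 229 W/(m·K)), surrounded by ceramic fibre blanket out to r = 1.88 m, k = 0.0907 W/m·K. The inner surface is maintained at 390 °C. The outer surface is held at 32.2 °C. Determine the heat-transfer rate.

Treat each layer as a resistance in series:
  R_aluminium = (1/1.46 − 1/1.50)/(4πk) = 0.01826/(4π·229) = 6.347×10^-6 K/W
  R_ceramic fibre blanket = (1/1.50 − 1/1.88)/(4πk) = 0.1348/(4π·0.0907) = 0.1182 K/W
ΣR = 6.347×10^-6 + 0.1182 = 0.1182 K/W
Q = ΔT/ΣR = (390 °C − 32.2 °C)/0.1182 = 3030 W

Q = 3030 W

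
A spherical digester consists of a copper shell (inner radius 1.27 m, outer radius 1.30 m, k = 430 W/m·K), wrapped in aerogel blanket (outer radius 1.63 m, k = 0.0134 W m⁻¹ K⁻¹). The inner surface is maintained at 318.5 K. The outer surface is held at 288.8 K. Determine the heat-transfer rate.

Q = 32.1 W

Resistance network (inner→outer):
  R_copper = (1/1.27 − 1/1.30)/(4πk) = 0.01817/(4π·430) = 3.363×10^-6 K/W
  R_aerogel blanket = (1/1.30 − 1/1.63)/(4πk) = 0.1557/(4π·0.0134) = 0.9248 K/W
ΣR = 3.363×10^-6 + 0.9248 = 0.9248 K/W
Q = ΔT/ΣR = (318.5 K − 288.8 K)/0.9248 = 32.1 W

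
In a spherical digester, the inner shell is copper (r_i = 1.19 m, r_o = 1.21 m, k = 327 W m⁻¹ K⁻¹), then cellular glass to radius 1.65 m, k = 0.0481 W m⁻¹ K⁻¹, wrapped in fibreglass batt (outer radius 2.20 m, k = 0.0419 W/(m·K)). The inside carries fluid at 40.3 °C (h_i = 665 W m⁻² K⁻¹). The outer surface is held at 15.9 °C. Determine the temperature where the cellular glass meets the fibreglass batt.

T = 26.7 °C

Resistance network (inner→outer):
  R_conv,in = 1/(4πr²h) = 1/(4π·1.19²·665) = 8.450×10^-5 K/W
  R_copper = (1/1.19 − 1/1.21)/(4πk) = 0.01389/(4π·327) = 3.380×10^-6 K/W
  R_cellular glass = (1/1.21 − 1/1.65)/(4πk) = 0.2204/(4π·0.0481) = 0.3646 K/W
  R_fibreglass batt = (1/1.65 − 1/2.20)/(4πk) = 0.1515/(4π·0.0419) = 0.2878 K/W
ΣR = 8.450×10^-5 + 3.380×10^-6 + 0.3646 + 0.2878 = 0.6525 K/W
Q = ΔT/ΣR = (40.3 °C − 15.9 °C)/0.6525 = 37.39 W
From the inner boundary to the cellular glass/fibreglass batt interface, ΣR_partial = 0.3647 K/W.
T_interface = T_in − Q·ΣR_partial = 40.3 °C − (37.39)(0.3647) = 26.7 °C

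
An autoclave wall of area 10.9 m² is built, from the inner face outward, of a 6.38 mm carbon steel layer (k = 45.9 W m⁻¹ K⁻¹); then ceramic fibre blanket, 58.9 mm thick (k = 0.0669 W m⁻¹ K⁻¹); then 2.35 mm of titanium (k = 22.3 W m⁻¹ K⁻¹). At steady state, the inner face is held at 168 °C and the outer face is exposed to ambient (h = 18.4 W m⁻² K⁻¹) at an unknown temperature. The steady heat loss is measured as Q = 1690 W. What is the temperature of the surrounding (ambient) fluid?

Series resistances:
  R_carbon steel = L/(kA) = 0.00638/(45.9·10.9) = 1.275×10^-5 K/W
  R_ceramic fibre blanket = L/(kA) = 0.0589/(0.0669·10.9) = 0.08077 K/W
  R_titanium = L/(kA) = 0.00235/(22.3·10.9) = 9.668×10^-6 K/W
  R_conv,out = 1/(hA) = 1/(18.4·10.9) = 0.004986 K/W
ΣR = 0.08578 K/W
ΔT = Q·ΣR = 1690 × 0.08578 = 145.0 K
Heat flows outward, so T_out = T_in − ΔT = 168 − 145.0 = 23.0 °C

T_out = 23.0 °C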